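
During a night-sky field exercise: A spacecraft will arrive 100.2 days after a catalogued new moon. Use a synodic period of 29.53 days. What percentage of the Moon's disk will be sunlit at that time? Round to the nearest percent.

Reduce mod P: 100.2 − 3×29.53 = 11.61 d into the current lunation.
Phase angle: θ = 360°·(11.61 d)/(29.53 d) = 141.5°.
With cos θ = (-0.783), the lit fraction is (1 − (-0.783))/2 ≈ 0.892, so 89%.

89%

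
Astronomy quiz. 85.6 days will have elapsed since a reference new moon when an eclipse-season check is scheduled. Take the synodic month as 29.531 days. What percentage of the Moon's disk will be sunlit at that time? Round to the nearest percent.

85.6/29.531 = 2.899 lunations, so 2 complete cycles and 26.54 d into the next.
Elongation θ = 360° × 26.54/29.531 ≈ 323.5°.
Illuminated fraction = (1 − cos 323.5°)/2 = (1 − 0.804)/2 ≈ 0.098, so 10%.

10%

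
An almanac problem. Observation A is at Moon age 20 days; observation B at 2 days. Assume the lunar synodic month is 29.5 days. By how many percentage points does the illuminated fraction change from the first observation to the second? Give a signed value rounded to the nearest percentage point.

θ₁ = 360° × 20/29.5 = 244.1°, f₁ = (1 − cos θ₁)/2 = 0.719.
θ₂ = 360° × 2/29.5 = 24.4°, f₂ = (1 − cos θ₂)/2 = 0.045.
Change = f₂ − f₁ = -0.674 → -67 percentage points.

-67 percentage points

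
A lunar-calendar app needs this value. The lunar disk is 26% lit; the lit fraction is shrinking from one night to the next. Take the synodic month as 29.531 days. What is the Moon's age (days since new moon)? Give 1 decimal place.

24.5 days

cos θ = 1 − 2f = 0.480, giving a principal value of 61.3°.
A waning Moon lies in 180°–360°, so θ = 360° − 61.3° = 298.7°.
Age = 29.531 × 298.7°/360° ≈ 24.50 days.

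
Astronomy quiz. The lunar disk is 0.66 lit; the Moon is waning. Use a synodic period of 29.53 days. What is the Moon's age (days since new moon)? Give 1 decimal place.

Invert f = (1 − cos θ)/2 to get cos θ = 1 − 2(0.66) = -0.320, hence θ₀ = arccos -0.320 = 108.7°.
Since the Moon is past full (waning), take the reflex angle: θ = 360° − 108.7° = 251.3°.
At 360°/29.53 d per day, 251.3° corresponds to 20.62 days.

20.6 days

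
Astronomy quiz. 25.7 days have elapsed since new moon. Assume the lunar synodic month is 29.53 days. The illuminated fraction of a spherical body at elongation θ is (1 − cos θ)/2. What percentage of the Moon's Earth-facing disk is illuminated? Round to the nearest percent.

16%

Elongation θ = 360° × 25.7/29.53 ≈ 313.3°.
cos 313.3° = 0.686, so f = (1 − 0.686)/2 = 0.157, so 16%.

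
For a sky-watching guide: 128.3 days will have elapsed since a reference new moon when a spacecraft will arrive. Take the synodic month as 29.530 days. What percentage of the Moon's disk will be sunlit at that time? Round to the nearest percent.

78%

128.3/29.530 = 4.345 lunations, so 4 complete cycles and 10.18 d into the next.
Elongation θ = 360° × 10.18/29.530 ≈ 124.1°.
Illuminated fraction = (1 − cos 124.1°)/2 = (1 − (-0.561))/2 ≈ 0.780, so 78%.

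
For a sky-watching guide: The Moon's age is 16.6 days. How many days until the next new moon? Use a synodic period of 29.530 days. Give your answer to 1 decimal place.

The next new moon completes the synodic month: 29.530 − 16.6 = 12.930 days.

12.9 days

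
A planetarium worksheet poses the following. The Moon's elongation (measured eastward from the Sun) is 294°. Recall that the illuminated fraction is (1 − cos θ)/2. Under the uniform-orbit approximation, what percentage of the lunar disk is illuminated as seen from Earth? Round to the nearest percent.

f = (1 − cos 294°)/2 = (1 − 0.407)/2 ≈ 0.297, i.e. 30%.

30%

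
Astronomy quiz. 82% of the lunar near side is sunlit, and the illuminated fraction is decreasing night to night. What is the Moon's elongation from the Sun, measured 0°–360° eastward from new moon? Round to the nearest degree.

From f = (1 − cos θ)/2: cos θ = 1 − 2×0.82 = -0.640; arccos → 129.8°.
Since the Moon is past full (waning), take the reflex angle: θ = 360° − 129.8° = 230.2°.

230°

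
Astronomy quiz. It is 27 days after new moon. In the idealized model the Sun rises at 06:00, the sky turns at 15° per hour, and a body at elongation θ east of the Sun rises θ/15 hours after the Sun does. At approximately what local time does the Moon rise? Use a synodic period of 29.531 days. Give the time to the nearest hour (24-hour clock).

04:00

Phase angle: θ = 360°·(27 d)/(29.531 d) = 329.1°.
The Moon trails the Sun by θ/15 = 329.1/15 ≈ 21.94 hours.
06:00 + 21.94 h ≈ 03:57 → 04:00 to the nearest hour.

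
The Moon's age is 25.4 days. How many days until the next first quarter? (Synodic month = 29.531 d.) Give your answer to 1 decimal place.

11.5 days

First quarter is 0.25 of the way through the cycle: age 0.25 × 29.531 = 7.383 d.
Already past this cycle's first quarter; the next is at 7.383 + 29.531 = 36.914 d, so 36.914 − 25.4 = 11.514 days.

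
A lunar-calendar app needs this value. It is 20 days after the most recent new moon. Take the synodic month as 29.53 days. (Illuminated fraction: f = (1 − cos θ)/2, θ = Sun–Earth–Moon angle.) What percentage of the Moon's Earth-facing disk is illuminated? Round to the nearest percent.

72%

Phase angle: θ = 360°·(20 d)/(29.53 d) = 243.8°.
cos 243.8° = (-0.441), so f = (1 − (-0.441))/2 = 0.721, so 72%.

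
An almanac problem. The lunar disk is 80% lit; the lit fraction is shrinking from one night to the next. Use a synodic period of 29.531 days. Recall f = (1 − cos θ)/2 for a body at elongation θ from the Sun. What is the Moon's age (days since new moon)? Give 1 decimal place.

19.1 days

Invert f = (1 − cos θ)/2 to get cos θ = 1 − 2(0.80) = -0.600, hence θ₀ = arccos -0.600 = 126.9°.
Since the Moon is past full (waning), take the reflex angle: θ = 360° − 126.9° = 233.1°.
That fraction of the synodic month is 233.1/360 × 29.531 d ≈ 19.12 d.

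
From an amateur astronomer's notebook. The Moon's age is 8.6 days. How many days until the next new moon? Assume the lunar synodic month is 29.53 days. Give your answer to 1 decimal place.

20.9 days

One full lunation from the last new moon is 29.53 d; remaining = 29.53 − 8.6 = 20.930 d.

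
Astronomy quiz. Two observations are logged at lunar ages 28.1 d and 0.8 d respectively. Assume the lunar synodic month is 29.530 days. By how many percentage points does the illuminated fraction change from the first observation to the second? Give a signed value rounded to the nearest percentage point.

θ₁ = 360° × 28.1/29.530 = 342.6°, f₁ = (1 − cos θ₁)/2 = 0.023.
θ₂ = 360° × 0.8/29.530 = 9.8°, f₂ = (1 − cos θ₂)/2 = 0.007.
Change = f₂ − f₁ = -0.016 → -2 percentage points.

-2 pp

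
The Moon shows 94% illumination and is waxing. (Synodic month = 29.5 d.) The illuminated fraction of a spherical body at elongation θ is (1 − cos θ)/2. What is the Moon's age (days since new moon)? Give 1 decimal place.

From f = (1 − cos θ)/2: cos θ = 1 − 2×0.94 = -0.880; arccos → 151.6°.
Waxing ⇒ before full, so θ = 151.6°.
That fraction of the synodic month is 151.6/360 × 29.5 d ≈ 12.43 d.

12.4 days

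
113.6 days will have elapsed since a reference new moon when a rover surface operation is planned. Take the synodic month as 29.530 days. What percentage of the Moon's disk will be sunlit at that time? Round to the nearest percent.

113.6 d spans 3 complete synodic months (3 × 29.530 = 88.59 d) plus 25.01 d.
Phase angle: θ = 360°·(25.01 d)/(29.530 d) = 304.9°.
Illuminated fraction = (1 − cos 304.9°)/2 = (1 − 0.572)/2 ≈ 0.214, so 21%.

21%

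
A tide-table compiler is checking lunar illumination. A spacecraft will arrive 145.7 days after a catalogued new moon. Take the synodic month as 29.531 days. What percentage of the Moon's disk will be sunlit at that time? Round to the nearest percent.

4%

Reduce mod P: 145.7 − 4×29.531 = 27.58 d into the current lunation.
Phase angle: θ = 360°·(27.58 d)/(29.531 d) = 336.2°.
Illuminated fraction = (1 − cos 336.2°)/2 = (1 − 0.915)/2 ≈ 0.043, so 4%.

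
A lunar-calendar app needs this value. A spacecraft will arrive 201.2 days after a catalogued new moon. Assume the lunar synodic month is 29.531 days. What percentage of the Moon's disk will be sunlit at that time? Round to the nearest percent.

31%

201.2 d spans 6 complete synodic months (6 × 29.531 = 177.19 d) plus 24.01 d.
Phase angle: θ = 360°·(24.01 d)/(29.531 d) = 292.7°.
With cos θ = 0.387, the lit fraction is (1 − 0.387)/2 ≈ 0.307, so 31%.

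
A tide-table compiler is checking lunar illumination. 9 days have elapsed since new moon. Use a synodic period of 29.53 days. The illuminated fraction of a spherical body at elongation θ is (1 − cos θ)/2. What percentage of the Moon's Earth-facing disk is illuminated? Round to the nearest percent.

Elongation θ = 360° × 9/29.53 ≈ 109.7°.
With cos θ = (-0.337), the lit fraction is (1 − (-0.337))/2 ≈ 0.669, so 67%.

67%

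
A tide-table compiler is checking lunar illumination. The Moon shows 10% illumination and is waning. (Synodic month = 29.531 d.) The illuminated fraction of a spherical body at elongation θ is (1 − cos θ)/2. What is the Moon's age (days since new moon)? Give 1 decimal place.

26.5 days

From f = (1 − cos θ)/2: cos θ = 1 − 2×0.10 = 0.800; arccos → 36.9°.
Waning ⇒ past full, so θ = 360° − 36.9° = 323.1°.
That fraction of the synodic month is 323.1/360 × 29.531 d ≈ 26.51 d.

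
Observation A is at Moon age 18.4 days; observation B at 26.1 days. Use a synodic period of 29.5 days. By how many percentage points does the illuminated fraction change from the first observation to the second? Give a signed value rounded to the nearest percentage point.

-73 percentage points

θ₁ = 360° × 18.4/29.5 = 224.5°, f₁ = (1 − cos θ₁)/2 = 0.856.
θ₂ = 360° × 26.1/29.5 = 318.5°, f₂ = (1 − cos θ₂)/2 = 0.125.
Change = f₂ − f₁ = -0.731 → -73 percentage points.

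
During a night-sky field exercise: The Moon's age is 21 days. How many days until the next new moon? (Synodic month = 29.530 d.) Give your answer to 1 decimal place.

8.5 days

The next new moon completes the synodic month: 29.530 − 21 = 8.530 days.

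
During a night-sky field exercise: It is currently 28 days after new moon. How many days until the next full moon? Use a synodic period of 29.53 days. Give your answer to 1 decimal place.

Full moon is 0.5 of the way through the cycle: age 0.5 × 29.53 = 14.765 d.
Already past this cycle's full moon; the next is at 14.765 + 29.53 = 44.295 d, so 44.295 − 28 = 16.295 days.

16.3 days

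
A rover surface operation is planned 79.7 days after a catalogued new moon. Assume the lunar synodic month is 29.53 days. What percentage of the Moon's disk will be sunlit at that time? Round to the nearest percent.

Reduce mod P: 79.7 − 2×29.53 = 20.64 d into the current lunation.
The Moon has covered 20.64/29.53 of its cycle, so θ ≈ 360° × 20.64/29.53 = 251.6°.
Illuminated fraction = (1 − cos 251.6°)/2 = (1 − (-0.315))/2 ≈ 0.658, so 66%.

66%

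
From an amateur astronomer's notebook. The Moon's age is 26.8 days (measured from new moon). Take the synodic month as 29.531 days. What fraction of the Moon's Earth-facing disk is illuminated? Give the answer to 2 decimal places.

0.08

Phase angle: θ = 360°·(26.8 d)/(29.531 d) = 326.7°.
With cos θ = 0.836, the lit fraction is (1 − 0.836)/2 ≈ 0.082.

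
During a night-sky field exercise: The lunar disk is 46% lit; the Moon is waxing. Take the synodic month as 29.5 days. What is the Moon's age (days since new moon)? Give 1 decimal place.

7.0 days

From f = (1 − cos θ)/2: cos θ = 1 − 2×0.46 = 0.080; arccos → 85.4°.
Before full moon the principal value applies: θ = 85.4°.
Age = 29.5 × 85.4°/360° ≈ 7.00 days.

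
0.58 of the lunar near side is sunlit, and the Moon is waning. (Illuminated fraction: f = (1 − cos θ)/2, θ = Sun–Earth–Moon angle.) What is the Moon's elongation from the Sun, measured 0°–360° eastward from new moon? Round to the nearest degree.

261°

From f = (1 − cos θ)/2: cos θ = 1 − 2×0.58 = -0.160; arccos → 99.2°.
A waning Moon lies in 180°–360°, so θ = 360° − 99.2° = 260.8°.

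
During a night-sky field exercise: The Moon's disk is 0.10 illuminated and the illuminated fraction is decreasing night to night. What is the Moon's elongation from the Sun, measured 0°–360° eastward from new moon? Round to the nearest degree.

323°

From f = (1 − cos θ)/2: cos θ = 1 − 2×0.10 = 0.800; arccos → 36.9°.
A waning Moon lies in 180°–360°, so θ = 360° − 36.9° = 323.1°.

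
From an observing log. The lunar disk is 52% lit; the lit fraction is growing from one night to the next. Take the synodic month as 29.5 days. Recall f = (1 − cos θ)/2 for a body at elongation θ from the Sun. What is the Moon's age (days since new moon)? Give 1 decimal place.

7.6 days

cos θ = 1 − 2f = -0.040, giving a principal value of 92.3°.
The Moon is waxing (0°–180°), so θ = 92.3° directly.
That fraction of the synodic month is 92.3/360 × 29.5 d ≈ 7.56 d.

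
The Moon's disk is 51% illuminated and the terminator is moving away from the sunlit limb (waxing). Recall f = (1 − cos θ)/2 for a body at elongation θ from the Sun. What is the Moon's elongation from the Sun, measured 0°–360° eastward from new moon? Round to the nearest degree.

cos θ = 1 − 2f = -0.020, giving a principal value of 91.1°.
Before full moon the principal value applies: θ = 91.1°.

91°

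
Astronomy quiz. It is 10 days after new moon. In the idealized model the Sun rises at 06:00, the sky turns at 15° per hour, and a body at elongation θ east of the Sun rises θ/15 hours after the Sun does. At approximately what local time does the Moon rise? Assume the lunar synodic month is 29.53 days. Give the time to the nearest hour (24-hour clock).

Phase angle: θ = 360°·(10 d)/(29.53 d) = 121.9°.
Delay after the Sun = 121.9° / (15°/h) ≈ 8.13 h.
06:00 + 8.13 h ≈ 14:08 → 14:00 to the nearest hour.

14:00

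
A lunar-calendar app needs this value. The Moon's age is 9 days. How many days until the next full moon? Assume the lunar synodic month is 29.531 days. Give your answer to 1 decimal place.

5.8 days

Full moon occurs at elongation 180°, i.e. at age 29.531 × 180/360 = 14.765 d.
That is 14.765 − 9 = 5.765 days ahead.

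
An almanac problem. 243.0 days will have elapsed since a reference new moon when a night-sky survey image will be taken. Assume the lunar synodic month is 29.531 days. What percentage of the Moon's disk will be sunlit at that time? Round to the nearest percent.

243.0/29.531 = 8.229 lunations, so 8 complete cycles and 6.75 d into the next.
The Moon has covered 6.75/29.531 of its cycle, so θ ≈ 360° × 6.75/29.531 = 82.3°.
Illuminated fraction = (1 − cos 82.3°)/2 = (1 − 0.134)/2 ≈ 0.433, so 43%.

43%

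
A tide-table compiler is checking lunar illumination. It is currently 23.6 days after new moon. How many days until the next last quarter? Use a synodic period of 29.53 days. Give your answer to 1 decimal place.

Last quarter is 0.75 of the way through the cycle: age 0.75 × 29.53 = 22.148 d.
Already past this cycle's last quarter; the next is at 22.148 + 29.53 = 51.678 d, so 51.678 − 23.6 = 28.078 days.

28.1 days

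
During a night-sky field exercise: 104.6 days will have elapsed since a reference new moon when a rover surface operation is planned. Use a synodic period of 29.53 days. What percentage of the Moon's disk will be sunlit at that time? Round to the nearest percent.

104.6/29.53 = 3.542 lunations, so 3 complete cycles and 16.01 d into the next.
Phase angle: θ = 360°·(16.01 d)/(29.53 d) = 195.2°.
cos 195.2° = (-0.965), so f = (1 − (-0.965))/2 = 0.983, so 98%.

98%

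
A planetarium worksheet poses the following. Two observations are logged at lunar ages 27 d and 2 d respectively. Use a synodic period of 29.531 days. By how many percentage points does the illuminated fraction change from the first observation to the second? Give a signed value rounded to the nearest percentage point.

-3 percentage points

First observation: θ = 360°·27/29.531 = 329.1°, so f = 0.071.
Second observation: θ = 24.4°, f = 0.045.
Δf = 0.045 − 0.071 = -0.026, i.e. -3 pp.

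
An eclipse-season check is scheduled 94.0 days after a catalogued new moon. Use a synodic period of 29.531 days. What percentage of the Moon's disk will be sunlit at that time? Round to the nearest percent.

Reduce mod P: 94.0 − 3×29.531 = 5.41 d into the current lunation.
The Moon has covered 5.41/29.531 of its cycle, so θ ≈ 360° × 5.41/29.531 = 65.9°.
cos 65.9° = 0.408, so f = (1 − 0.408)/2 = 0.296, so 30%.

30%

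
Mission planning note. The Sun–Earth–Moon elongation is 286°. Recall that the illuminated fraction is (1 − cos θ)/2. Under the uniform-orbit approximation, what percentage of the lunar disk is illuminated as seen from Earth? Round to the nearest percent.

36%

cos 286° = 0.276, so f = (1 − 0.276)/2 = 0.362, i.e. 36%.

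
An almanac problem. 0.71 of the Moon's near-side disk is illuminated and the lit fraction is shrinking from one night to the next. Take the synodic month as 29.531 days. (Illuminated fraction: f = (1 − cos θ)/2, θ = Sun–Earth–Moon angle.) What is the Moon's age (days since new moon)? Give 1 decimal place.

20.1 days

cos θ = 1 − 2f = -0.420, giving a principal value of 114.8°.
A waning Moon lies in 180°–360°, so θ = 360° − 114.8° = 245.2°.
Age = 29.531 × 245.2°/360° ≈ 20.11 days.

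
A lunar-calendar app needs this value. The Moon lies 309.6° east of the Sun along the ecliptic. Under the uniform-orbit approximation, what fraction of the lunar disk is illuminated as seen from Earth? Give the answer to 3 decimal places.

0.181

cos 309.6° = 0.637, so f = (1 − 0.637)/2 = 0.181.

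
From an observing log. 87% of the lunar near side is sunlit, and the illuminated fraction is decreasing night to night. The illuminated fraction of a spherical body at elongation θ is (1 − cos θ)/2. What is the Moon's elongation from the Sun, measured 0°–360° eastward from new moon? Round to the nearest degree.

From f = (1 − cos θ)/2: cos θ = 1 − 2×0.87 = -0.740; arccos → 137.7°.
A waning Moon lies in 180°–360°, so θ = 360° − 137.7° = 222.3°.

222°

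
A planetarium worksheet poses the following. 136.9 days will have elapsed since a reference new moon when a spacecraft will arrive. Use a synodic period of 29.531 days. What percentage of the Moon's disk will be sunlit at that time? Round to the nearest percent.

136.9 d spans 4 complete synodic months (4 × 29.531 = 118.12 d) plus 18.78 d.
The Moon has covered 18.78/29.531 of its cycle, so θ ≈ 360° × 18.78/29.531 = 228.9°.
With cos θ = (-0.658), the lit fraction is (1 − (-0.658))/2 ≈ 0.829, so 83%.

83%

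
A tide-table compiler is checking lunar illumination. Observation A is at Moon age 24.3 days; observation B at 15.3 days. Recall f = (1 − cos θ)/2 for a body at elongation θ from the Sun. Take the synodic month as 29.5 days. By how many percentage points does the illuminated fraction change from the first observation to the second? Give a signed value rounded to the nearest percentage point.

+72 pp

θ₁ = 360° × 24.3/29.5 = 296.5°, f₁ = (1 − cos θ₁)/2 = 0.277.
θ₂ = 360° × 15.3/29.5 = 186.7°, f₂ = (1 − cos θ₂)/2 = 0.997.
Change = f₂ − f₁ = +0.720 → +72 percentage points.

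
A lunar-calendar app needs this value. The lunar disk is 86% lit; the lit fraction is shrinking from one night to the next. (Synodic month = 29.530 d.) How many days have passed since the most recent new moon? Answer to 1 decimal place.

18.4 days

Invert f = (1 − cos θ)/2 to get cos θ = 1 − 2(0.86) = -0.720, hence θ₀ = arccos -0.720 = 136.1°.
Waning ⇒ past full, so θ = 360° − 136.1° = 223.9°.
At 360°/29.530 d per day, 223.9° corresponds to 18.37 days.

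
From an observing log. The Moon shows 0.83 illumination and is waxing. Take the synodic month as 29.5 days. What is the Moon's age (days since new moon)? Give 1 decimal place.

Invert f = (1 − cos θ)/2 to get cos θ = 1 − 2(0.83) = -0.660, hence θ₀ = arccos -0.660 = 131.3°.
Before full moon the principal value applies: θ = 131.3°.
That fraction of the synodic month is 131.3/360 × 29.5 d ≈ 10.76 d.

10.8 days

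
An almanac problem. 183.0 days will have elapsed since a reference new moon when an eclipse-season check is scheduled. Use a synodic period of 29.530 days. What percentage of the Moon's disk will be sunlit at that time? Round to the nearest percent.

183.0/29.530 = 6.197 lunations, so 6 complete cycles and 5.82 d into the next.
Phase angle: θ = 360°·(5.82 d)/(29.530 d) = 71.0°.
With cos θ = 0.326, the lit fraction is (1 − 0.326)/2 ≈ 0.337, so 34%.

34%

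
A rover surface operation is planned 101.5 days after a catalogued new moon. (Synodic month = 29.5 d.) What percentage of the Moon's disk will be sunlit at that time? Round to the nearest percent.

97%

101.5/29.5 = 3.441 lunations, so 3 complete cycles and 13.00 d into the next.
The Moon has covered 13.00/29.5 of its cycle, so θ ≈ 360° × 13.00/29.5 = 158.6°.
cos 158.6° = (-0.931), so f = (1 − (-0.931))/2 = 0.966, so 97%.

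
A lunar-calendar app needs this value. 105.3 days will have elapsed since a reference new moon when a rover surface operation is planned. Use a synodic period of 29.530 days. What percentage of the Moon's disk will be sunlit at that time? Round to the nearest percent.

Reduce mod P: 105.3 − 3×29.530 = 16.71 d into the current lunation.
Phase angle: θ = 360°·(16.71 d)/(29.530 d) = 203.7°.
With cos θ = (-0.916), the lit fraction is (1 − (-0.916))/2 ≈ 0.958, so 96%.

96%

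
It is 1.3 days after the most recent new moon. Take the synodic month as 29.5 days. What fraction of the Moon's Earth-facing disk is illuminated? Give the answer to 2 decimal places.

0.02

The Moon has covered 1.3/29.5 of its cycle, so θ ≈ 360° × 1.3/29.5 = 15.9°.
With cos θ = 0.962, the lit fraction is (1 − 0.962)/2 ≈ 0.019.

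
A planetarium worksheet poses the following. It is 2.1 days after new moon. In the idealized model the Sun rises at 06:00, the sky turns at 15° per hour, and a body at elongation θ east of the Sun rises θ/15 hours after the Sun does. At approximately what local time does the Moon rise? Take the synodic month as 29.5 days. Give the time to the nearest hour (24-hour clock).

08:00

The Moon has covered 2.1/29.5 of its cycle, so θ ≈ 360° × 2.1/29.5 = 25.6°.
Delay after the Sun = 25.6° / (15°/h) ≈ 1.71 h.
06:00 + 1.71 h ≈ 07:43 → 08:00 to the nearest hour.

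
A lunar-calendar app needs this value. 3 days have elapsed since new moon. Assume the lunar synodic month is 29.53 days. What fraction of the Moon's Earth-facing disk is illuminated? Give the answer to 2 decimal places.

0.10

The Moon has covered 3/29.53 of its cycle, so θ ≈ 360° × 3/29.53 = 36.6°.
cos 36.6° = 0.803, so f = (1 − 0.803)/2 = 0.098.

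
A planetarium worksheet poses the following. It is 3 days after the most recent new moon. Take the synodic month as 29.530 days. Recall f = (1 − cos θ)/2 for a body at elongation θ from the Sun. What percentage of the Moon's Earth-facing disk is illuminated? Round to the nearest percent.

10%

The Moon has covered 3/29.530 of its cycle, so θ ≈ 360° × 3/29.530 = 36.6°.
Illuminated fraction = (1 − cos 36.6°)/2 = (1 − 0.803)/2 ≈ 0.098, so 10%.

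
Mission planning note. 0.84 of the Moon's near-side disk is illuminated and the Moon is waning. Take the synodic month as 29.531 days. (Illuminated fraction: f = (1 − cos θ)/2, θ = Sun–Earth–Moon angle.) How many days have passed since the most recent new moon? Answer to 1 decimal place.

18.6 days

From f = (1 − cos θ)/2: cos θ = 1 − 2×0.84 = -0.680; arccos → 132.8°.
A waning Moon lies in 180°–360°, so θ = 360° − 132.8° = 227.2°.
Age = 29.531 × 227.2°/360° ≈ 18.63 days.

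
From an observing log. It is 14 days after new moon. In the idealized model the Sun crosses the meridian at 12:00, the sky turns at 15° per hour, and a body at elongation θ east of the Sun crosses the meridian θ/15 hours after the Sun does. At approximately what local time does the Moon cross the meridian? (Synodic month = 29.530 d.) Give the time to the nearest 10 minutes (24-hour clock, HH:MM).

The Moon has covered 14/29.530 of its cycle, so θ ≈ 360° × 14/29.530 = 170.7°.
At 15° of sky rotation per hour, 170.7° corresponds to a 11.38 h lag.
12:00 + 11.378 h ≈ 23:23 → 23:20 to the nearest ten minutes.

23:20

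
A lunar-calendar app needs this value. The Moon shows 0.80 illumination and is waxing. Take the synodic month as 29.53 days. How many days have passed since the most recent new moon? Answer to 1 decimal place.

Invert f = (1 − cos θ)/2 to get cos θ = 1 − 2(0.80) = -0.600, hence θ₀ = arccos -0.600 = 126.9°.
The Moon is waxing (0°–180°), so θ = 126.9° directly.
At 360°/29.53 d per day, 126.9° corresponds to 10.41 days.

10.4 days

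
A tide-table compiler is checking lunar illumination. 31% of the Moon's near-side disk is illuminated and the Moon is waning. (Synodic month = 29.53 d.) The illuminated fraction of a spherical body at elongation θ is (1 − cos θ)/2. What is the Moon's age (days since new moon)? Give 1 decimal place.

24.0 days

From f = (1 − cos θ)/2: cos θ = 1 − 2×0.31 = 0.380; arccos → 67.7°.
Since the Moon is past full (waning), take the reflex angle: θ = 360° − 67.7° = 292.3°.
At 360°/29.53 d per day, 292.3° corresponds to 23.98 days.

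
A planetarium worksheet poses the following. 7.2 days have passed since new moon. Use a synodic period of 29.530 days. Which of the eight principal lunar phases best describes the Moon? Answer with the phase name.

first quarter

θ ≈ 360° × 7.2/29.530 = 88°, which falls in the first quarter sector.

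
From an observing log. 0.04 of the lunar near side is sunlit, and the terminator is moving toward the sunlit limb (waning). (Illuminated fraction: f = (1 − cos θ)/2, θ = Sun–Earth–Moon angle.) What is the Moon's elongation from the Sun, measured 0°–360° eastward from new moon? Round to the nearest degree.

337°

Invert f = (1 − cos θ)/2 to get cos θ = 1 − 2(0.04) = 0.920, hence θ₀ = arccos 0.920 = 23.1°.
A waning Moon lies in 180°–360°, so θ = 360° − 23.1° = 336.9°.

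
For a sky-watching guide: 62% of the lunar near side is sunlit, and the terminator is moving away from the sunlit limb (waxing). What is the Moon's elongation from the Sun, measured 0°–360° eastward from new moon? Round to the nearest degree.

Invert f = (1 − cos θ)/2 to get cos θ = 1 − 2(0.62) = -0.240, hence θ₀ = arccos -0.240 = 103.9°.
The Moon is waxing (0°–180°), so θ = 103.9° directly.

104°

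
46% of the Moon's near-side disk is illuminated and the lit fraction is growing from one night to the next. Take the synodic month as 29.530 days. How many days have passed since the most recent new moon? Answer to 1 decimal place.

Invert f = (1 − cos θ)/2 to get cos θ = 1 − 2(0.46) = 0.080, hence θ₀ = arccos 0.080 = 85.4°.
Before full moon the principal value applies: θ = 85.4°.
That fraction of the synodic month is 85.4/360 × 29.530 d ≈ 7.01 d.

7.0 days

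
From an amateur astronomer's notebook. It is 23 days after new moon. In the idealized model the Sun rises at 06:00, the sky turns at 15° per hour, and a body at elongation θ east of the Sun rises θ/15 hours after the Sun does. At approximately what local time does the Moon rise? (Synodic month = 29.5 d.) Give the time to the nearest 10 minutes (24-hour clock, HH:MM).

00:40

Elongation θ = 360° × 23/29.5 ≈ 280.7°.
Delay after the Sun = 280.7° / (15°/h) ≈ 18.71 h.
06:00 + 18.712 h ≈ 00:43 → 00:40 to the nearest ten minutes.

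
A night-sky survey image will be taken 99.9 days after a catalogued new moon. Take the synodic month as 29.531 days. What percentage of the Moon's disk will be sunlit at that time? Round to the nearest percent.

87%

Reduce mod P: 99.9 − 3×29.531 = 11.31 d into the current lunation.
The Moon has covered 11.31/29.531 of its cycle, so θ ≈ 360° × 11.31/29.531 = 137.8°.
Illuminated fraction = (1 − cos 137.8°)/2 = (1 − (-0.741))/2 ≈ 0.871, so 87%.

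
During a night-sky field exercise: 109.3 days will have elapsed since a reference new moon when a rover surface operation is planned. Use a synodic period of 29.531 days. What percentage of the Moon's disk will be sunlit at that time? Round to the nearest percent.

65%

109.3 d spans 3 complete synodic months (3 × 29.531 = 88.59 d) plus 20.71 d.
The Moon has covered 20.71/29.531 of its cycle, so θ ≈ 360° × 20.71/29.531 = 252.4°.
cos 252.4° = (-0.302), so f = (1 − (-0.302))/2 = 0.651, so 65%.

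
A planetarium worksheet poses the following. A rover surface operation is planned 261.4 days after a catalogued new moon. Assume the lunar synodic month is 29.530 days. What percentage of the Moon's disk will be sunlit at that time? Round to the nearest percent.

20%

261.4/29.530 = 8.852 lunations, so 8 complete cycles and 25.16 d into the next.
The Moon has covered 25.16/29.530 of its cycle, so θ ≈ 360° × 25.16/29.530 = 306.7°.
With cos θ = 0.598, the lit fraction is (1 − 0.598)/2 ≈ 0.201, so 20%.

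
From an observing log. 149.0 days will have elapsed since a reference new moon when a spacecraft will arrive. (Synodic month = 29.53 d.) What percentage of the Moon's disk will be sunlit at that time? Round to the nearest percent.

2%

149.0 d spans 5 complete synodic months (5 × 29.53 = 147.65 d) plus 1.35 d.
Elongation θ = 360° × 1.35/29.53 ≈ 16.5°.
With cos θ = 0.959, the lit fraction is (1 − 0.959)/2 ≈ 0.020, so 2%.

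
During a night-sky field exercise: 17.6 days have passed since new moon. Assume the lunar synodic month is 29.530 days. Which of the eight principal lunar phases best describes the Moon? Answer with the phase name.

At 17.6/29.530 of the cycle, θ ≈ 215° — the waning gibbous range.

waning gibbous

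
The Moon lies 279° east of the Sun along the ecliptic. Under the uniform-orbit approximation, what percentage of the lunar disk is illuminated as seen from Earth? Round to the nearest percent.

42%

cos 279° = 0.156, so f = (1 − 0.156)/2 = 0.422, i.e. 42%.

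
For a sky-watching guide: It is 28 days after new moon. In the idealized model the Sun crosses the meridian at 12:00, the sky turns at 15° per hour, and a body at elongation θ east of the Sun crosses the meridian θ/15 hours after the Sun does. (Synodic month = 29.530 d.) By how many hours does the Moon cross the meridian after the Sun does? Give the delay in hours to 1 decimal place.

22.8 h

Elongation θ = 360° × 28/29.530 ≈ 341.3°.
At 15° of sky rotation per hour, 341.3° corresponds to a 22.76 h lag.
So the Moon crosses the meridian 22.76 h after the Sun.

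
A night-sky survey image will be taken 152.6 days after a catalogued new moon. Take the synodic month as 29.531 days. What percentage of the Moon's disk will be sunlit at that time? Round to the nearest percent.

152.6 d spans 5 complete synodic months (5 × 29.531 = 147.66 d) plus 4.94 d.
The Moon has covered 4.94/29.531 of its cycle, so θ ≈ 360° × 4.94/29.531 = 60.3°.
With cos θ = 0.496, the lit fraction is (1 − 0.496)/2 ≈ 0.252, so 25%.

25%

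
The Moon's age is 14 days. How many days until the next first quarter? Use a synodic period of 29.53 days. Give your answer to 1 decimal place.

22.9 days

First quarter occurs at elongation 90°, i.e. at age 29.53 × 90/360 = 7.383 d.
Already past this cycle's first quarter; the next is at 7.383 + 29.53 = 36.913 d, so 36.913 − 14 = 22.913 days.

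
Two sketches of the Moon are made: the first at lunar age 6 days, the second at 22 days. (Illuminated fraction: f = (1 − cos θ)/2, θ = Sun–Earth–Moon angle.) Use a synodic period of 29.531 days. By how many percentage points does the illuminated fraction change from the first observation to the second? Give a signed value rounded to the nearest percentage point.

θ₁ = 360° × 6/29.531 = 73.1°, f₁ = (1 − cos θ₁)/2 = 0.355.
θ₂ = 360° × 22/29.531 = 268.2°, f₂ = (1 − cos θ₂)/2 = 0.516.
Change = f₂ − f₁ = +0.161 → +16 percentage points.

+16 pp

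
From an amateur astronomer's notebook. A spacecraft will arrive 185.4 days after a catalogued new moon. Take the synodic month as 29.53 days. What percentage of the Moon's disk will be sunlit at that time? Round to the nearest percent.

Reduce mod P: 185.4 − 6×29.53 = 8.22 d into the current lunation.
Phase angle: θ = 360°·(8.22 d)/(29.53 d) = 100.2°.
With cos θ = (-0.177), the lit fraction is (1 − (-0.177))/2 ≈ 0.589, so 59%.

59%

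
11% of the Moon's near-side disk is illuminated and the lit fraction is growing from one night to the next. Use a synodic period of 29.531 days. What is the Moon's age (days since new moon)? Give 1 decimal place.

3.2 days

cos θ = 1 − 2f = 0.780, giving a principal value of 38.7°.
Before full moon the principal value applies: θ = 38.7°.
That fraction of the synodic month is 38.7/360 × 29.531 d ≈ 3.18 d.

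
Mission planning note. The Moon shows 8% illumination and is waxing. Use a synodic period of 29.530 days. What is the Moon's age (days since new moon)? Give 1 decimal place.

2.7 days

cos θ = 1 − 2f = 0.840, giving a principal value of 32.9°.
The Moon is waxing (0°–180°), so θ = 32.9° directly.
At 360°/29.530 d per day, 32.9° corresponds to 2.70 days.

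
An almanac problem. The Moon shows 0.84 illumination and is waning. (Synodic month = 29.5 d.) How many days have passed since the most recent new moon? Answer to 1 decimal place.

Invert f = (1 − cos θ)/2 to get cos θ = 1 − 2(0.84) = -0.680, hence θ₀ = arccos -0.680 = 132.8°.
Waning ⇒ past full, so θ = 360° − 132.8° = 227.2°.
At 360°/29.5 d per day, 227.2° corresponds to 18.61 days.

18.6 days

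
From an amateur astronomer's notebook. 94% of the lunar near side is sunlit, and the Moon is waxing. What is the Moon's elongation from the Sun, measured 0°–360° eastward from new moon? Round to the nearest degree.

152°

Invert f = (1 − cos θ)/2 to get cos θ = 1 − 2(0.94) = -0.880, hence θ₀ = arccos -0.880 = 151.6°.
The Moon is waxing (0°–180°), so θ = 151.6° directly.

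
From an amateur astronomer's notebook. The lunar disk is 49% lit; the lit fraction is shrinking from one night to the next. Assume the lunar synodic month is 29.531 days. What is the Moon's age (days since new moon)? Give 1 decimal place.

22.2 days

From f = (1 − cos θ)/2: cos θ = 1 − 2×0.49 = 0.020; arccos → 88.9°.
A waning Moon lies in 180°–360°, so θ = 360° − 88.9° = 271.1°.
That fraction of the synodic month is 271.1/360 × 29.531 d ≈ 22.24 d.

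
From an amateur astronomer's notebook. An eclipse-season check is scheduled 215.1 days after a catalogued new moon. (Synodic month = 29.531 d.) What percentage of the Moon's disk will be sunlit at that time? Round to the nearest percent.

61%

Reduce mod P: 215.1 − 7×29.531 = 8.38 d into the current lunation.
Phase angle: θ = 360°·(8.38 d)/(29.531 d) = 102.2°.
Illuminated fraction = (1 − cos 102.2°)/2 = (1 − (-0.211))/2 ≈ 0.606, so 61%.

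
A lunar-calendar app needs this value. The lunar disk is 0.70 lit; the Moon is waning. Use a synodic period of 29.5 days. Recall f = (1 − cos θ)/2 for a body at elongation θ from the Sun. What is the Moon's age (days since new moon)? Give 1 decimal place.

20.2 days

Invert f = (1 − cos θ)/2 to get cos θ = 1 − 2(0.70) = -0.400, hence θ₀ = arccos -0.400 = 113.6°.
Waning ⇒ past full, so θ = 360° − 113.6° = 246.4°.
That fraction of the synodic month is 246.4/360 × 29.5 d ≈ 20.19 d.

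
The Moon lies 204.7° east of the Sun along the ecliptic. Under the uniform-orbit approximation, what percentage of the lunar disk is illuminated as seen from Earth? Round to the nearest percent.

Half-versine of 204.7°: (1 − (-0.909))/2 = 0.954, i.e. 95%.

95%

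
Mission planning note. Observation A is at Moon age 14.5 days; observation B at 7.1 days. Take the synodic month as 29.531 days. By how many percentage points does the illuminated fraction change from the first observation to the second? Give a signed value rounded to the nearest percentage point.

First observation: θ = 360°·14.5/29.531 = 176.8°, so f = 0.999.
Second observation: θ = 86.6°, f = 0.470.
Δf = 0.470 − 0.999 = -0.529, i.e. -53 pp.

-53 pp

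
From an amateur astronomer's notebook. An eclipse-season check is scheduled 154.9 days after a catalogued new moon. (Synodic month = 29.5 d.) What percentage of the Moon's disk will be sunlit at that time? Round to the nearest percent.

50%

154.9 d spans 5 complete synodic months (5 × 29.5 = 147.50 d) plus 7.40 d.
Phase angle: θ = 360°·(7.40 d)/(29.5 d) = 90.3°.
Illuminated fraction = (1 − cos 90.3°)/2 = (1 − (-0.005))/2 ≈ 0.503, so 50%.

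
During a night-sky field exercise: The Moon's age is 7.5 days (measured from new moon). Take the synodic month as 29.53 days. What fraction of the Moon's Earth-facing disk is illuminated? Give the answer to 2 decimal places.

0.51

Elongation θ = 360° × 7.5/29.53 ≈ 91.4°.
Illuminated fraction = (1 − cos 91.4°)/2 = (1 − (-0.025))/2 ≈ 0.512.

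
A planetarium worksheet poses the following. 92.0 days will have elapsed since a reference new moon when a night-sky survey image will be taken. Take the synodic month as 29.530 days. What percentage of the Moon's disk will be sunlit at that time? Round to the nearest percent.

92.0 d spans 3 complete synodic months (3 × 29.530 = 88.59 d) plus 3.41 d.
Elongation θ = 360° × 3.41/29.530 ≈ 41.6°.
Illuminated fraction = (1 − cos 41.6°)/2 = (1 − 0.748)/2 ≈ 0.126, so 13%.

13%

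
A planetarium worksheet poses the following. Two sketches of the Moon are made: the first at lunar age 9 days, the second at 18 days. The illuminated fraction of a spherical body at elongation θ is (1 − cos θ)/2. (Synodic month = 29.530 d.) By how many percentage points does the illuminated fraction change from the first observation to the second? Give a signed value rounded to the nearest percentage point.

+22 pp

First observation: θ = 360°·9/29.530 = 109.7°, so f = 0.669.
Second observation: θ = 219.4°, f = 0.886.
Δf = 0.886 − 0.669 = +0.217, i.e. +22 pp.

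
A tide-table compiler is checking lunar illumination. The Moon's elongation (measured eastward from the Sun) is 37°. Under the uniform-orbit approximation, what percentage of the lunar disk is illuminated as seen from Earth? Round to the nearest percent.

f = (1 − cos 37°)/2 = (1 − 0.799)/2 ≈ 0.101, i.e. 10%.

10%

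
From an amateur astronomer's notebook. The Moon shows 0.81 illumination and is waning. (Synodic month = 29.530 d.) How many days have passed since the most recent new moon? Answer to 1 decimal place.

19.0 days

Invert f = (1 − cos θ)/2 to get cos θ = 1 − 2(0.81) = -0.620, hence θ₀ = arccos -0.620 = 128.3°.
A waning Moon lies in 180°–360°, so θ = 360° − 128.3° = 231.7°.
That fraction of the synodic month is 231.7/360 × 29.530 d ≈ 19.00 d.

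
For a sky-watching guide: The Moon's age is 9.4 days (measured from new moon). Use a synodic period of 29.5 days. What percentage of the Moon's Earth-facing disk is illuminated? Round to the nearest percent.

Elongation θ = 360° × 9.4/29.5 ≈ 114.7°.
With cos θ = (-0.418), the lit fraction is (1 − (-0.418))/2 ≈ 0.709, so 71%.

71%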